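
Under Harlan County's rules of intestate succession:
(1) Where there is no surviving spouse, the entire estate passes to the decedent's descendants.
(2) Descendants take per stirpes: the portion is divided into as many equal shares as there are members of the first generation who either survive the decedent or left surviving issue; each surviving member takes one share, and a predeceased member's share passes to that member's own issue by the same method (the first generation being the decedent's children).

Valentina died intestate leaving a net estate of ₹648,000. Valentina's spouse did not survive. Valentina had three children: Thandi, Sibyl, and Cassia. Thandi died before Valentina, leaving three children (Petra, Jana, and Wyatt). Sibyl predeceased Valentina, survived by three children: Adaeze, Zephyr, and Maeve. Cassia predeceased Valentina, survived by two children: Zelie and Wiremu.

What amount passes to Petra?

Petra receives ₹72,000.

The entire ₹648,000 passes to the descendants.
That amount (₹648,000) is divided into 3 shares of ₹216,000: Thandi's ₹216,000 share passes to Thandi's issue; Sibyl's ₹216,000 share passes to Sibyl's issue; Cassia's ₹216,000 share passes to Cassia's issue.
Thandi's share (₹216,000) is divided into 3 shares of ₹72,000: Petra, Jana, and Wyatt each take ₹72,000.
Sibyl's share (₹216,000) is divided into 3 shares of ₹72,000: Adaeze, Zephyr, and Maeve each take ₹72,000.
Cassia's share (₹216,000) is divided into 2 shares of ₹108,000: Zelie and Wiremu each take ₹108,000.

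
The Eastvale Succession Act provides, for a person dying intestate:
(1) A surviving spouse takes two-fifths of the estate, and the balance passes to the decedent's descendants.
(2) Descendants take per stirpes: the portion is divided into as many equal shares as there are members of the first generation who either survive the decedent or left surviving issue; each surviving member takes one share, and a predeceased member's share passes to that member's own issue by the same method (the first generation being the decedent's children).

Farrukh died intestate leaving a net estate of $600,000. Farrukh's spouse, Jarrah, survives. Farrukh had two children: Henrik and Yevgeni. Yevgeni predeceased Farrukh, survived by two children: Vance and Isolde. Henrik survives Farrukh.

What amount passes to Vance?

Vance receives $90,000.

Jarrah takes two-fifths of $600,000 = $240,000. The remaining $360,000 passes to the descendants.
The descendants' portion ($360,000) is divided into 2 shares of $180,000: Henrik takes $180,000; Yevgeni's $180,000 share passes to Yevgeni's issue.
Yevgeni's share ($180,000) is divided into 2 shares of $90,000: Vance and Isolde each take $90,000.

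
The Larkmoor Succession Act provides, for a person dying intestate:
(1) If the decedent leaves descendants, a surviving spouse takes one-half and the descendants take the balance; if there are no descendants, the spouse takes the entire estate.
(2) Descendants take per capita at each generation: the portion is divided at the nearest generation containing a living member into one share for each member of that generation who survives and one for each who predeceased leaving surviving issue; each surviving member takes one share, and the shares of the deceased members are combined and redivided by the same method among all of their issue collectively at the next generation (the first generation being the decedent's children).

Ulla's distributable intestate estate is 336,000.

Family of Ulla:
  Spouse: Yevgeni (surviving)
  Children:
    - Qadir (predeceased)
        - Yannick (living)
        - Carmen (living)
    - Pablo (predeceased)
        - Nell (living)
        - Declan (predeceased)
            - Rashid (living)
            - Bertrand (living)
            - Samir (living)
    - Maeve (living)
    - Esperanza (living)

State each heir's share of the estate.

Yevgeni: 168,000; Yannick: 21,000; Carmen: 21,000; Nell: 21,000; Rashid: 7,000; Bertrand: 7,000; Samir: 7,000; Maeve: 42,000; Esperanza: 42,000

Yevgeni takes one-half of 336,000 = 168,000. The remaining 168,000 passes to the descendants.
The descendants' portion (168,000) is divided at the children's generation into 4 shares of 42,000. Maeve and Esperanza each take 42,000. The 2 shares of the deceased (Qadir and Pablo) are combined into a pool of 84,000.
That pool (84,000) is divided at the grandchildren's generation into 4 shares of 21,000. Yannick, Carmen, and Nell each take 21,000. The remaining share for the deceased Declan (21,000) is carried to the next generation.
That pool (21,000) is divided at the great-grandchildren's generation equally among Rashid, Bertrand, and Samir: 7,000 each.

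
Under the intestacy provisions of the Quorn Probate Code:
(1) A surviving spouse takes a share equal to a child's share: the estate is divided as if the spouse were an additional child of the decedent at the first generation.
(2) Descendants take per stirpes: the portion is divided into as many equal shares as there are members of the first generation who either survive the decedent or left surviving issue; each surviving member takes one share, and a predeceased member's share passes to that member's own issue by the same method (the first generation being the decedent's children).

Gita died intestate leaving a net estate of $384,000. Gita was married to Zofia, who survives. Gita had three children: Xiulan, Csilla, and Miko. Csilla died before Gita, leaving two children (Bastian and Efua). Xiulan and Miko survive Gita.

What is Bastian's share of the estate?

Bastian receives $48,000.

The spouse counts as an additional share at the children's level, so there are 4 primary shares of $96,000. Zofia takes one such share ($96,000).
The children's combined portion ($288,000) is divided into 3 shares of $96,000: Xiulan and Miko each take $96,000; Csilla's $96,000 share passes to Csilla's issue.
Csilla's share ($96,000) is divided into 2 shares of $48,000: Bastian and Efua each take $48,000.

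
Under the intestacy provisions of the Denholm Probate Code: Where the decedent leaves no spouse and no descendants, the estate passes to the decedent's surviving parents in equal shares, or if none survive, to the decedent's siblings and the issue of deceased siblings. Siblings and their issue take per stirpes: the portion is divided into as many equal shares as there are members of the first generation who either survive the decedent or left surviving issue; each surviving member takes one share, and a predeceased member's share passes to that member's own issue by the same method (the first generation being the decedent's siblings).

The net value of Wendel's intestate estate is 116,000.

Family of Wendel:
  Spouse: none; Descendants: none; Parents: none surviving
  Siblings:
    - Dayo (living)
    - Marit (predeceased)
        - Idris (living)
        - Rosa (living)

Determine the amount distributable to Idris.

The entire 116,000 passes to the siblings and their issue.
That amount (116,000) is divided into 2 shares of 58,000: Dayo takes 58,000; Marit's 58,000 share passes to Marit's issue.
Marit's share (58,000) is divided into 2 shares of 29,000: Idris and Rosa each take 29,000.

Idris receives 29,000.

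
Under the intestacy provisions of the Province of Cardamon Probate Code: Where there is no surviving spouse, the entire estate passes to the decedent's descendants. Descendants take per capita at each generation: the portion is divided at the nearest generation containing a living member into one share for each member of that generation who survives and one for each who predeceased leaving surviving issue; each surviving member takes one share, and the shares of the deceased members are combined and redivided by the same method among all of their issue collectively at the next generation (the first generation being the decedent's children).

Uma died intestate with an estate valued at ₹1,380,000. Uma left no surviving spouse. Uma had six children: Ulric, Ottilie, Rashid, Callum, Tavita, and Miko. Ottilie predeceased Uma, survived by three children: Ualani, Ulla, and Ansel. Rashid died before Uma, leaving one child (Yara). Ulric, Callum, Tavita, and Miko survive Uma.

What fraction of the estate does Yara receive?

Yara receives 1/12 of the estate.

The entire ₹1,380,000 passes to the descendants.
That amount (₹1,380,000) is divided at the children's generation into 6 shares of ₹230,000. Ulric, Callum, Tavita, and Miko each take ₹230,000. The 2 shares of the deceased (Ottilie and Rashid) are combined into a pool of ₹460,000.
That pool (₹460,000) is divided at the grandchildren's generation equally among Ualani, Ulla, Ansel, and Yara: ₹115,000 each.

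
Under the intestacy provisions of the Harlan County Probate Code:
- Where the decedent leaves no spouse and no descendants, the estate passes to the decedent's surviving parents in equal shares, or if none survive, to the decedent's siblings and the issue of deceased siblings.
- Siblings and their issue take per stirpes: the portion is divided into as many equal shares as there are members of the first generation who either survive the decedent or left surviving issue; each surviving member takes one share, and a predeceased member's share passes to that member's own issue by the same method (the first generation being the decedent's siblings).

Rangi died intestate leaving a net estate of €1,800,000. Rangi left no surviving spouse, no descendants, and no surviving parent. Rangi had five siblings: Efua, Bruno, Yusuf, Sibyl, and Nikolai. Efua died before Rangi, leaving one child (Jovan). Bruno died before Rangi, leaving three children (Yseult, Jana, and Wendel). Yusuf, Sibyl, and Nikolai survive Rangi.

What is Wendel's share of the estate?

Wendel receives €120,000.

The entire €1,800,000 passes to the siblings and their issue.
That amount (€1,800,000) is divided into 5 shares of €360,000: Yusuf, Sibyl, and Nikolai each take €360,000; Efua's €360,000 share passes to Efua's issue; Bruno's €360,000 share passes to Bruno's issue.
Efua's share (€360,000) passes entirely to Jovan.
Bruno's share (€360,000) is divided into 3 shares of €120,000: Yseult, Jana, and Wendel each take €120,000.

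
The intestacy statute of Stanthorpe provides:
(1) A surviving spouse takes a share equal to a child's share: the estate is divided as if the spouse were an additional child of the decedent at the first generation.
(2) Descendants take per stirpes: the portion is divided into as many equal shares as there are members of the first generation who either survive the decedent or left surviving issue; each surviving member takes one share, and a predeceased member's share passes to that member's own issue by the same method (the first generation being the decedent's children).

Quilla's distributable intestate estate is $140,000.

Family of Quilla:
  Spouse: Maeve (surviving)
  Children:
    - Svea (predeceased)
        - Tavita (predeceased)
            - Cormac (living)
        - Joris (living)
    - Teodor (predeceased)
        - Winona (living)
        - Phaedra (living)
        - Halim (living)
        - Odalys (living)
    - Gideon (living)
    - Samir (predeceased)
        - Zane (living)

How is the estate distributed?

Maeve: $28,000; Cormac: $14,000; Joris: $14,000; Winona: $7,000; Phaedra: $7,000; Halim: $7,000; Odalys: $7,000; Gideon: $28,000; Zane: $28,000

The spouse counts as an additional share at the children's level, so there are 5 primary shares of $28,000. Maeve takes one such share ($28,000).
The children's combined portion ($112,000) is divided into 4 shares of $28,000: Gideon takes $28,000; Svea's $28,000 share passes to Svea's issue; Teodor's $28,000 share passes to Teodor's issue; Samir's $28,000 share passes to Samir's issue.
Svea's share ($28,000) is divided into 2 shares of $14,000: Joris takes $14,000; Tavita's $14,000 share passes to Tavita's issue.
Tavita's share ($14,000) passes entirely to Cormac.
Teodor's share ($28,000) is divided into 4 shares of $7,000: Winona, Phaedra, Halim, and Odalys each take $7,000.
Samir's share ($28,000) passes entirely to Zane.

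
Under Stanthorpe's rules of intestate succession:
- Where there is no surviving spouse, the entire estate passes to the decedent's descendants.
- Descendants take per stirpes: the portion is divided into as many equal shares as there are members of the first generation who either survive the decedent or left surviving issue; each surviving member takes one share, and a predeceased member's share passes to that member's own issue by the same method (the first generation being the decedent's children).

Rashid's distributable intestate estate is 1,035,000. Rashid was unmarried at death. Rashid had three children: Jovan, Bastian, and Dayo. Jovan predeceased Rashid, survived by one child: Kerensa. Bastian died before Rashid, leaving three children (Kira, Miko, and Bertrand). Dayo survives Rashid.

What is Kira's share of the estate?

Kira receives 115,000.

The entire 1,035,000 passes to the descendants.
That amount (1,035,000) is divided into 3 shares of 345,000: Dayo takes 345,000; Jovan's 345,000 share passes to Jovan's issue; Bastian's 345,000 share passes to Bastian's issue.
Jovan's share (345,000) passes entirely to Kerensa.
Bastian's share (345,000) is divided into 3 shares of 115,000: Kira, Miko, and Bertrand each take 115,000.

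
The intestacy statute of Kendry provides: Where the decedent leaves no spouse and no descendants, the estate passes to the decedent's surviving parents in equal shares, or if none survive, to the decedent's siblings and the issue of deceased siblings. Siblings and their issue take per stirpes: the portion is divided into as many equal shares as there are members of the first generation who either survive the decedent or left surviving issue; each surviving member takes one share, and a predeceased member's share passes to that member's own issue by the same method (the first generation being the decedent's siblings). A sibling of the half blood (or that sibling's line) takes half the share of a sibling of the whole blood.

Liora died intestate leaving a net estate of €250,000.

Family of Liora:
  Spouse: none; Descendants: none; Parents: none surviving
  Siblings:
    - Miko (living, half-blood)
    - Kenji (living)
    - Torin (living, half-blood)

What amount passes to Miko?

The entire €250,000 passes to the siblings and their issue.
Counting each half-blood sibling's line as half a unit, there are 2 units in €250,000, so one unit is €125,000. Whole-blood lines (Kenji) take €125,000 each; half-blood lines (Miko and Torin) take €62,500 each.

Miko receives €62,500.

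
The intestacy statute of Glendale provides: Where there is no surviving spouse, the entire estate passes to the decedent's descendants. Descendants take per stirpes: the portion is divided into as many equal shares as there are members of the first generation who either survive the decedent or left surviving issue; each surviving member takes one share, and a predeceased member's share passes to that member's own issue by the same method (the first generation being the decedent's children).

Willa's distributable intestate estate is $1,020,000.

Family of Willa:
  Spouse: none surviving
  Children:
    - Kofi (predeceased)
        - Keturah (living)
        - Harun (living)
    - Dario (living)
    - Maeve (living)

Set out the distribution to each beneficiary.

The entire $1,020,000 passes to the descendants.
That amount ($1,020,000) is divided into 3 shares of $340,000: Dario and Maeve each take $340,000; Kofi's $340,000 share passes to Kofi's issue.
Kofi's share ($340,000) is divided into 2 shares of $170,000: Keturah and Harun each take $170,000.

Keturah: $170,000; Harun: $170,000; Dario: $340,000; Maeve: $340,000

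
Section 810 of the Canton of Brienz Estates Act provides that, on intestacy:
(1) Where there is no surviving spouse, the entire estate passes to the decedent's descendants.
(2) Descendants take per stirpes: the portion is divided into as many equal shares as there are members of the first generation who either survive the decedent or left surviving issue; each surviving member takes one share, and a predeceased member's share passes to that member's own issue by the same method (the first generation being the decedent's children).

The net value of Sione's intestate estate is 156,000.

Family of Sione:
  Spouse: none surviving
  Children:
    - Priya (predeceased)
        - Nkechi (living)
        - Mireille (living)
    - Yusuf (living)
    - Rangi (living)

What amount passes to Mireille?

Mireille receives 26,000.

The entire 156,000 passes to the descendants.
That amount (156,000) is divided into 3 shares of 52,000: Yusuf and Rangi each take 52,000; Priya's 52,000 share passes to Priya's issue.
Priya's share (52,000) is divided into 2 shares of 26,000: Nkechi and Mireille each take 26,000.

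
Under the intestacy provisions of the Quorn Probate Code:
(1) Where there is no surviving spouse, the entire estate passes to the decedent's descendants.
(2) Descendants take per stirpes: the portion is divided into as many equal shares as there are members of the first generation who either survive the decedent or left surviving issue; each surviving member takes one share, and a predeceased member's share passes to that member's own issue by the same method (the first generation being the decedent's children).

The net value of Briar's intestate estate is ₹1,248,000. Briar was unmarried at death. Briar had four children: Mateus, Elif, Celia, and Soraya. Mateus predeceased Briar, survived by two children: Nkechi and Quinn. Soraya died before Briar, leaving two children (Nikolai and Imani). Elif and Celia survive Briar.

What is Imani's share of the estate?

Imani receives ₹156,000.

The entire ₹1,248,000 passes to the descendants.
That amount (₹1,248,000) is divided into 4 shares of ₹312,000: Elif and Celia each take ₹312,000; Mateus's ₹312,000 share passes to Mateus's issue; Soraya's ₹312,000 share passes to Soraya's issue.
Mateus's share (₹312,000) is divided into 2 shares of ₹156,000: Nkechi and Quinn each take ₹156,000.
Soraya's share (₹312,000) is divided into 2 shares of ₹156,000: Nikolai and Imani each take ₹156,000.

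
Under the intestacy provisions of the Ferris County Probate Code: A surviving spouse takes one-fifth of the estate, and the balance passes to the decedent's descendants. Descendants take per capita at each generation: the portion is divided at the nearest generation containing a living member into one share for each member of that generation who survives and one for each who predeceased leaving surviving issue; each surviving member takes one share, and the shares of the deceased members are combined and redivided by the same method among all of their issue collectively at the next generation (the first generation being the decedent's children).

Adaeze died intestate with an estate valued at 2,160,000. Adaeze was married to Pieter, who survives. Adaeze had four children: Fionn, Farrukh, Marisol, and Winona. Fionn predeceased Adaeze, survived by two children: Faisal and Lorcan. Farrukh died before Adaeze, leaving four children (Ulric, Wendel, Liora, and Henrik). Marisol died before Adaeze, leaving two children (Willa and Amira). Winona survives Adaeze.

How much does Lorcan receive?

Pieter takes one-fifth of 2,160,000 = 432,000. The remaining 1,728,000 passes to the descendants.
The descendants' portion (1,728,000) is divided at the children's generation into 4 shares of 432,000. Winona takes 432,000. The 3 shares of the deceased (Fionn, Farrukh, and Marisol) are combined into a pool of 1,296,000.
That pool (1,296,000) is divided at the grandchildren's generation equally among Faisal, Lorcan, Ulric, Wendel, Liora, Henrik, Willa, and Amira: 162,000 each.

Lorcan receives 162,000.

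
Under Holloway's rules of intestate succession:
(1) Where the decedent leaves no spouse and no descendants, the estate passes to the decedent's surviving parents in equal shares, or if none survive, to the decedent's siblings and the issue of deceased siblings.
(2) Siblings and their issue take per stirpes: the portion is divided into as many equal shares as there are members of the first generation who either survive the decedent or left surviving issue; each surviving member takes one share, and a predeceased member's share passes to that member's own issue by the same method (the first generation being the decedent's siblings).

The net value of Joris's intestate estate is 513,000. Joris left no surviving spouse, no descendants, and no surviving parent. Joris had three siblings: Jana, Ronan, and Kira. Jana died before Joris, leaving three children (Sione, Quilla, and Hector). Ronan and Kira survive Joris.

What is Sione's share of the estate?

Sione receives 57,000.

The entire 513,000 passes to the siblings and their issue.
That amount (513,000) is divided into 3 shares of 171,000: Ronan and Kira each take 171,000; Jana's 171,000 share passes to Jana's issue.
Jana's share (171,000) is divided into 3 shares of 57,000: Sione, Quilla, and Hector each take 57,000.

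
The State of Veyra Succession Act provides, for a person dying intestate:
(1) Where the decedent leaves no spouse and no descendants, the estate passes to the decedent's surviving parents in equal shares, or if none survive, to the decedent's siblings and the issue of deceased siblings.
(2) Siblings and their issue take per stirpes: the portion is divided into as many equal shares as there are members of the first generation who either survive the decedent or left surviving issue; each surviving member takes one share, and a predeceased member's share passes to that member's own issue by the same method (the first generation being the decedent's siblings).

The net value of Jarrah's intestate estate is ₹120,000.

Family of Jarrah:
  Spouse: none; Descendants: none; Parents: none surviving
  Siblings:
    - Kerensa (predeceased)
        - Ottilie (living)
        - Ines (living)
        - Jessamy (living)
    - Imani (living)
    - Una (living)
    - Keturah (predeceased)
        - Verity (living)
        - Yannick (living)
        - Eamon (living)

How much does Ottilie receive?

The entire ₹120,000 passes to the siblings and their issue.
That amount (₹120,000) is divided into 4 shares of ₹30,000: Imani and Una each take ₹30,000; Kerensa's ₹30,000 share passes to Kerensa's issue; Keturah's ₹30,000 share passes to Keturah's issue.
Kerensa's share (₹30,000) is divided into 3 shares of ₹10,000: Ottilie, Ines, and Jessamy each take ₹10,000.
Keturah's share (₹30,000) is divided into 3 shares of ₹10,000: Verity, Yannick, and Eamon each take ₹10,000.

Ottilie receives ₹10,000.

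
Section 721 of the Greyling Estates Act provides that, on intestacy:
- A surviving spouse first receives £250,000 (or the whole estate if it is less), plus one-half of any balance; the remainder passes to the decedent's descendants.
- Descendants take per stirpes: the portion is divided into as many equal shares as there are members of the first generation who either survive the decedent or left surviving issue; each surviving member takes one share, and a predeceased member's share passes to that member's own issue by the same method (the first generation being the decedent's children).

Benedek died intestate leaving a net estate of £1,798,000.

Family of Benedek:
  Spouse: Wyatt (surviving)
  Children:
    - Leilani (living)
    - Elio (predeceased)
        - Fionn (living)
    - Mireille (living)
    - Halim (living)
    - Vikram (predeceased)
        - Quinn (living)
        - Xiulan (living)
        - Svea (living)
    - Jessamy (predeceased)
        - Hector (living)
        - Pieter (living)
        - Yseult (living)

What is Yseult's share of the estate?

Yseult receives £43,000.

Wyatt first takes £250,000, leaving a balance of £1,548,000. Wyatt then takes one-half of the balance (£774,000), for a total of £1,024,000. The remaining £774,000 passes to the descendants.
The descendants' portion (£774,000) is divided into 6 shares of £129,000: Leilani, Mireille, and Halim each take £129,000; Elio's £129,000 share passes to Elio's issue; Vikram's £129,000 share passes to Vikram's issue; Jessamy's £129,000 share passes to Jessamy's issue.
Elio's share (£129,000) passes entirely to Fionn.
Vikram's share (£129,000) is divided into 3 shares of £43,000: Quinn, Xiulan, and Svea each take £43,000.
Jessamy's share (£129,000) is divided into 3 shares of £43,000: Hector, Pieter, and Yseult each take £43,000.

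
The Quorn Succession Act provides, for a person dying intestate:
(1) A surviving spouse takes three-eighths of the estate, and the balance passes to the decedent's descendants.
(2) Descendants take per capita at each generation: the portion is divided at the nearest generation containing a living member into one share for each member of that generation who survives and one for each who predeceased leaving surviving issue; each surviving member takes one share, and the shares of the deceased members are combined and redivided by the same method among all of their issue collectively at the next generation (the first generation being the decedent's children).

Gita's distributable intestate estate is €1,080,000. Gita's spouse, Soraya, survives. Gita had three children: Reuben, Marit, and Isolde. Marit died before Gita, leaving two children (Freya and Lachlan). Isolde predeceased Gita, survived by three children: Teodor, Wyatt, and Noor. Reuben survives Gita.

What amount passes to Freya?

Freya receives €90,000.

Soraya takes three-eighths of €1,080,000 = €405,000. The remaining €675,000 passes to the descendants.
The descendants' portion (€675,000) is divided at the children's generation into 3 shares of €225,000. Reuben takes €225,000. The 2 shares of the deceased (Marit and Isolde) are combined into a pool of €450,000.
That pool (€450,000) is divided at the grandchildren's generation equally among Freya, Lachlan, Teodor, Wyatt, and Noor: €90,000 each.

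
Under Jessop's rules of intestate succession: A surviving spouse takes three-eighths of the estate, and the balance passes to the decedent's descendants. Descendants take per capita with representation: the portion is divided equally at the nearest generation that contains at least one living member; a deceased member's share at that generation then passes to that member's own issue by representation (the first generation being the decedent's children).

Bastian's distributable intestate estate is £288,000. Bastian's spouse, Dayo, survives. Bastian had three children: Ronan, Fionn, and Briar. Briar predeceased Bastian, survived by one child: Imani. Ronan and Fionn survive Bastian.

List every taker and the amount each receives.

Dayo: £108,000; Ronan: £60,000; Fionn: £60,000; Imani: £60,000

Dayo takes three-eighths of £288,000 = £108,000. The remaining £180,000 passes to the descendants.
The descendants' portion (£180,000) is divided into 3 shares of £60,000: Ronan and Fionn each take £60,000; Briar's £60,000 share passes to Briar's issue.
Briar's share (£60,000) passes entirely to Imani.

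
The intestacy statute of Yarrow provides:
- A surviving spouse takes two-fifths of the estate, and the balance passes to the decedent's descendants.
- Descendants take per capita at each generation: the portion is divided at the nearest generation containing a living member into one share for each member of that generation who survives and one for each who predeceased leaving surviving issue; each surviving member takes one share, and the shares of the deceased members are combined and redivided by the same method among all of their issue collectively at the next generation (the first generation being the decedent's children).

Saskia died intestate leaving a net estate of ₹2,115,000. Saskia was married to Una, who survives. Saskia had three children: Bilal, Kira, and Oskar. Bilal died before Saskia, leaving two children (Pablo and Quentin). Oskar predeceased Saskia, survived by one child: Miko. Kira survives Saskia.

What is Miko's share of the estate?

Una takes two-fifths of ₹2,115,000 = ₹846,000. The remaining ₹1,269,000 passes to the descendants.
The descendants' portion (₹1,269,000) is divided at the children's generation into 3 shares of ₹423,000. Kira takes ₹423,000. The 2 shares of the deceased (Bilal and Oskar) are combined into a pool of ₹846,000.
That pool (₹846,000) is divided at the grandchildren's generation equally among Pablo, Quentin, and Miko: ₹282,000 each.

Miko receives ₹282,000.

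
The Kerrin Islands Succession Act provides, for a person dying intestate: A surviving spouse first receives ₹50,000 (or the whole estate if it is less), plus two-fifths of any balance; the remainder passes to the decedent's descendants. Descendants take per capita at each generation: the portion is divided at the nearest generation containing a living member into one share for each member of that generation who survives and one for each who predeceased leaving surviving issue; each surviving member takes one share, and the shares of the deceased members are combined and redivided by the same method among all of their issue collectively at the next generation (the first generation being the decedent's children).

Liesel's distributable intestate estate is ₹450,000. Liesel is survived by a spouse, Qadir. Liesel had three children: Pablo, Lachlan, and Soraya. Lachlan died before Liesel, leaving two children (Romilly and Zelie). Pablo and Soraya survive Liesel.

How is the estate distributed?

Qadir first takes ₹50,000, leaving a balance of ₹400,000. Qadir then takes two-fifths of the balance (₹160,000), for a total of ₹210,000. The remaining ₹240,000 passes to the descendants.
The descendants' portion (₹240,000) is divided at the children's generation into 3 shares of ₹80,000. Pablo and Soraya each take ₹80,000. The remaining share for the deceased Lachlan (₹80,000) is carried to the next generation.
That pool (₹80,000) is divided at the grandchildren's generation equally among Romilly and Zelie: ₹40,000 each.

Qadir: ₹210,000; Pablo: ₹80,000; Romilly: ₹40,000; Zelie: ₹40,000; Soraya: ₹80,000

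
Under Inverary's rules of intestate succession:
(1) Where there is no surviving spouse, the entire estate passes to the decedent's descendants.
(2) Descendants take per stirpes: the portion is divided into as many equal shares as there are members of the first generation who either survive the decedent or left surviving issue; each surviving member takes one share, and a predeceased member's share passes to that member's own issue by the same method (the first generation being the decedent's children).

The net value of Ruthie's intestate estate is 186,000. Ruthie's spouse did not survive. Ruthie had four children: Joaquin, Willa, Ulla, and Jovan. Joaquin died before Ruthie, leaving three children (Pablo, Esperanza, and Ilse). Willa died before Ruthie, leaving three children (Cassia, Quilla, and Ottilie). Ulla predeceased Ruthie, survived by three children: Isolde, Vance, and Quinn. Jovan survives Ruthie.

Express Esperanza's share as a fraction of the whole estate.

Esperanza receives 1/12 of the estate.

The entire 186,000 passes to the descendants.
That amount (186,000) is divided into 4 shares of 46,500: Jovan takes 46,500; Joaquin's 46,500 share passes to Joaquin's issue; Willa's 46,500 share passes to Willa's issue; Ulla's 46,500 share passes to Ulla's issue.
Joaquin's share (46,500) is divided into 3 shares of 15,500: Pablo, Esperanza, and Ilse each take 15,500.
Willa's share (46,500) is divided into 3 shares of 15,500: Cassia, Quilla, and Ottilie each take 15,500.
Ulla's share (46,500) is divided into 3 shares of 15,500: Isolde, Vance, and Quinn each take 15,500.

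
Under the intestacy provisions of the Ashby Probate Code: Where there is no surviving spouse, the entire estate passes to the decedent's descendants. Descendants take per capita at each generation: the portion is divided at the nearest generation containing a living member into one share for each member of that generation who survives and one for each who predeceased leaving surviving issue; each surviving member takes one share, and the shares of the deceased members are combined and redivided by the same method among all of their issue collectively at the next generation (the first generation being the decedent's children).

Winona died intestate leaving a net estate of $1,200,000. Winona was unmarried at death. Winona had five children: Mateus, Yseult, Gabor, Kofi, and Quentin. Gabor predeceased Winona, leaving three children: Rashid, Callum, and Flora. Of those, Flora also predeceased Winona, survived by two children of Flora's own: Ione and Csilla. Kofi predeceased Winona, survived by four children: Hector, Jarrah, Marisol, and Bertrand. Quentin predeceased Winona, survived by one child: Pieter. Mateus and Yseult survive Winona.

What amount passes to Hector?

Hector receives $90,000.

The entire $1,200,000 passes to the descendants.
That amount ($1,200,000) is divided at the children's generation into 5 shares of $240,000. Mateus and Yseult each take $240,000. The 3 shares of the deceased (Gabor, Kofi, and Quentin) are combined into a pool of $720,000.
That pool ($720,000) is divided at the grandchildren's generation into 8 shares of $90,000. Rashid, Callum, Hector, Jarrah, Marisol, Bertrand, and Pieter each take $90,000. The remaining share for the deceased Flora ($90,000) is carried to the next generation.
That pool ($90,000) is divided at the great-grandchildren's generation equally among Ione and Csilla: $45,000 each.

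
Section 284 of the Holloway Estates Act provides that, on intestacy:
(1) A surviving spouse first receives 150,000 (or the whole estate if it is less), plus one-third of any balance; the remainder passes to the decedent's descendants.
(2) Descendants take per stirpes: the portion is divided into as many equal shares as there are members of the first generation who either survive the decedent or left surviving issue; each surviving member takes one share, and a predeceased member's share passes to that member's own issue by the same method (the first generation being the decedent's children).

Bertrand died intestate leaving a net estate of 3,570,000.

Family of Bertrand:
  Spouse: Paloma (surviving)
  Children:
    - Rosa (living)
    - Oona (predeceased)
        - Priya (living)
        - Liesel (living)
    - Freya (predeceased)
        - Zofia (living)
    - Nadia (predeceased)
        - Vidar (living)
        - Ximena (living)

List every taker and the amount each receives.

Paloma first takes 150,000, leaving a balance of 3,420,000. Paloma then takes one-third of the balance (1,140,000), for a total of 1,290,000. The remaining 2,280,000 passes to the descendants.
The descendants' portion (2,280,000) is divided into 4 shares of 570,000: Rosa takes 570,000; Oona's 570,000 share passes to Oona's issue; Freya's 570,000 share passes to Freya's issue; Nadia's 570,000 share passes to Nadia's issue.
Oona's share (570,000) is divided into 2 shares of 285,000: Priya and Liesel each take 285,000.
Freya's share (570,000) passes entirely to Zofia.
Nadia's share (570,000) is divided into 2 shares of 285,000: Vidar and Ximena each take 285,000.

Paloma: 1,290,000; Rosa: 570,000; Priya: 285,000; Liesel: 285,000; Zofia: 570,000; Vidar: 285,000; Ximena: 285,000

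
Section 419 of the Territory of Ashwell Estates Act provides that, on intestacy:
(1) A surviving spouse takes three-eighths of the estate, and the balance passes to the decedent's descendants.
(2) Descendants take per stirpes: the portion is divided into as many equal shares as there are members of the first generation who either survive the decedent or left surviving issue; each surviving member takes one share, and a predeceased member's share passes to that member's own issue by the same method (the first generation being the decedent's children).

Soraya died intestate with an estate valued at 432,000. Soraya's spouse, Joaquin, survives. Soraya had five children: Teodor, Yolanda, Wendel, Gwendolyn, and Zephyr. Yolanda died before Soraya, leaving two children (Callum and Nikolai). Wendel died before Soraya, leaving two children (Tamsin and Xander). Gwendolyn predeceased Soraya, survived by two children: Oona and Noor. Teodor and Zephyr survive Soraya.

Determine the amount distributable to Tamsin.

Tamsin receives 27,000.

Joaquin takes three-eighths of 432,000 = 162,000. The remaining 270,000 passes to the descendants.
The descendants' portion (270,000) is divided into 5 shares of 54,000: Teodor and Zephyr each take 54,000; Yolanda's 54,000 share passes to Yolanda's issue; Wendel's 54,000 share passes to Wendel's issue; Gwendolyn's 54,000 share passes to Gwendolyn's issue.
Yolanda's share (54,000) is divided into 2 shares of 27,000: Callum and Nikolai each take 27,000.
Wendel's share (54,000) is divided into 2 shares of 27,000: Tamsin and Xander each take 27,000.
Gwendolyn's share (54,000) is divided into 2 shares of 27,000: Oona and Noor each take 27,000.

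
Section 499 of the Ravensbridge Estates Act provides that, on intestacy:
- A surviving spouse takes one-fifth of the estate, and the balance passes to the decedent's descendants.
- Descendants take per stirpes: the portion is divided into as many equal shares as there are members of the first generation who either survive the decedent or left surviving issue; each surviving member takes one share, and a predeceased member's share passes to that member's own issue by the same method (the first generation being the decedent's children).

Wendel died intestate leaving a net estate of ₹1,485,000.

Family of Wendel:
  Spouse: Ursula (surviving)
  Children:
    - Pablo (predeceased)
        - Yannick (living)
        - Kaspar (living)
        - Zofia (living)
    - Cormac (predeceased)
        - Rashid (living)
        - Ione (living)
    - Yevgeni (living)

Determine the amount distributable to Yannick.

Ursula takes one-fifth of ₹1,485,000 = ₹297,000. The remaining ₹1,188,000 passes to the descendants.
The descendants' portion (₹1,188,000) is divided into 3 shares of ₹396,000: Yevgeni takes ₹396,000; Pablo's ₹396,000 share passes to Pablo's issue; Cormac's ₹396,000 share passes to Cormac's issue.
Pablo's share (₹396,000) is divided into 3 shares of ₹132,000: Yannick, Kaspar, and Zofia each take ₹132,000.
Cormac's share (₹396,000) is divided into 2 shares of ₹198,000: Rashid and Ione each take ₹198,000.

Yannick receives ₹132,000.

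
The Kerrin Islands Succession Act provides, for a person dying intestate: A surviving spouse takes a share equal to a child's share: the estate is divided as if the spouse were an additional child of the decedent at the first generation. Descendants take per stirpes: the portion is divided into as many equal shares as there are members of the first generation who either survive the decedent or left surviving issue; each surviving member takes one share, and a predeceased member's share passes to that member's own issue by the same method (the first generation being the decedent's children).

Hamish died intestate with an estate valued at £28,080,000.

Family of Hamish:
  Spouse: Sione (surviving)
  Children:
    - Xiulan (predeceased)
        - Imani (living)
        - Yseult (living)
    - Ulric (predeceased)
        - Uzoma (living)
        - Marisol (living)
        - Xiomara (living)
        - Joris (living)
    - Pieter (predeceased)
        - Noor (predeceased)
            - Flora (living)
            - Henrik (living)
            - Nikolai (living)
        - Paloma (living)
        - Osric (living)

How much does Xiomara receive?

The spouse counts as an additional share at the children's level, so there are 4 primary shares of £7,020,000. Sione takes one such share (£7,020,000).
The children's combined portion (£21,060,000) is divided into 3 shares of £7,020,000: Xiulan's £7,020,000 share passes to Xiulan's issue; Ulric's £7,020,000 share passes to Ulric's issue; Pieter's £7,020,000 share passes to Pieter's issue.
Xiulan's share (£7,020,000) is divided into 2 shares of £3,510,000: Imani and Yseult each take £3,510,000.
Ulric's share (£7,020,000) is divided into 4 shares of £1,755,000: Uzoma, Marisol, Xiomara, and Joris each take £1,755,000.
Pieter's share (£7,020,000) is divided into 3 shares of £2,340,000: Paloma and Osric each take £2,340,000; Noor's £2,340,000 share passes to Noor's issue.
Noor's share (£2,340,000) is divided into 3 shares of £780,000: Flora, Henrik, and Nikolai each take £780,000.

Xiomara receives £1,755,000.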